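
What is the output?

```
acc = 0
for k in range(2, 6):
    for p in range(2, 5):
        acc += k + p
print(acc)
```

k=2,p=2: acc = 0+4 = 4
k=2,p=3: acc = 4+5 = 9
k=2,p=4: acc = 9+6 = 15
k=3,p=2: acc = 15+5 = 20
k=3,p=3: acc = 20+6 = 26
k=3,p=4: acc = 26+7 = 33
k=4,p=2: acc = 33+6 = 39
k=4,p=3: acc = 39+7 = 46
k=4,p=4: acc = 46+8 = 54
k=5,p=2: acc = 54+7 = 61
k=5,p=3: acc = 61+8 = 69
k=5,p=4: acc = 69+9 = 78

78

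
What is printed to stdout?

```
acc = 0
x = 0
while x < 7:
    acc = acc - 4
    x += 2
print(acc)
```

-16

x=0: acc = 0-4 = -4
x=2: acc = (-4)-4 = -8
x=4: acc = (-8)-4 = -12
x=6: acc = (-12)-4 = -16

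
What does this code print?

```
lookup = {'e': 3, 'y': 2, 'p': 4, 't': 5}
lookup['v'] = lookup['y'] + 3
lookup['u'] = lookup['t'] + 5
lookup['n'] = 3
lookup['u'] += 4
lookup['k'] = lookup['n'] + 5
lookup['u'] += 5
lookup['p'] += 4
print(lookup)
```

lookup['v'] = lookup['y']+3 = 5 → {'e': 3, 'y': 2, 'p': 4, 't': 5, 'v': 5}
lookup['u'] = lookup['t']+5 = 10 → {'e': 3, 'y': 2, 'p': 4, 't': 5, 'v': 5, 'u': 10}
lookup['n'] = 3 → {'e': 3, 'y': 2, 'p': 4, 't': 5, 'v': 5, 'u': 10, 'n': 3}
lookup['u'] = 10+4 = 14 → {'e': 3, 'y': 2, 'p': 4, 't': 5, 'v': 5, 'u': 14, 'n': 3}
lookup['k'] = lookup['n']+5 = 8 → {'e': 3, 'y': 2, 'p': 4, 't': 5, 'v': 5, 'u': 14, 'n': 3, 'k': 8}
lookup['u'] = 14+5 = 19 → {'e': 3, 'y': 2, 'p': 4, 't': 5, 'v': 5, 'u': 19, 'n': 3, 'k': 8}
lookup['p'] = 4+4 = 8 → {'e': 3, 'y': 2, 'p': 8, 't': 5, 'v': 5, 'u': 19, 'n': 3, 'k': 8}

{'e': 3, 'y': 2, 'p': 8, 't': 5, 'v': 5, 'u': 19, 'n': 3, 'k': 8}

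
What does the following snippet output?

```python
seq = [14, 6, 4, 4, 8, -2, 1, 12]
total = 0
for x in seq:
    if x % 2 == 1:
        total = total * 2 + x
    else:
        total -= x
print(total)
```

x=14: not odd, total = 0-14 = -14
x=6: not odd, total = (-14)-6 = -20
x=4: not odd, total = (-20)-4 = -24
x=4: not odd, total = (-24)-4 = -28
x=8: not odd, total = (-28)-8 = -36
x=-2: not odd, total = (-36)-(-2) = -34
x=1: odd, total = (-34)*2+1 = -67
x=12: not odd, total = (-67)-12 = -79

-79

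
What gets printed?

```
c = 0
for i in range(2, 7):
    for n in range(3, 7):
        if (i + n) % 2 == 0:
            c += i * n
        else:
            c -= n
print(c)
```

i=2,n=3: odd sum, c = 0-3 = -3
i=2,n=4: even sum, c = (-3)+8 = 5
i=2,n=5: odd sum, c = 5-5 = 0
i=2,n=6: even sum, c = 0+12 = 12
i=3,n=3: even sum, c = 12+9 = 21
i=3,n=4: odd sum, c = 21-4 = 17
i=3,n=5: even sum, c = 17+15 = 32
i=3,n=6: odd sum, c = 32-6 = 26
i=4,n=3: odd sum, c = 26-3 = 23
i=4,n=4: even sum, c = 23+16 = 39
i=4,n=5: odd sum, c = 39-5 = 34
i=4,n=6: even sum, c = 34+24 = 58
i=5,n=3: even sum, c = 58+15 = 73
i=5,n=4: odd sum, c = 73-4 = 69
i=5,n=5: even sum, c = 69+25 = 94
i=5,n=6: odd sum, c = 94-6 = 88
i=6,n=3: odd sum, c = 88-3 = 85
i=6,n=4: even sum, c = 85+24 = 109
i=6,n=5: odd sum, c = 109-5 = 104
i=6,n=6: even sum, c = 104+36 = 140

140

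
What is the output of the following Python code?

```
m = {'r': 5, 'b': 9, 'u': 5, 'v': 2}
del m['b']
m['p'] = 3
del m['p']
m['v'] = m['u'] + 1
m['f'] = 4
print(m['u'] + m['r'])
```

10

del 'b' → {'r': 5, 'u': 5, 'v': 2}
m['p'] = 3 → {'r': 5, 'u': 5, 'v': 2, 'p': 3}
del 'p' → {'r': 5, 'u': 5, 'v': 2}
m['v'] = m['u']+1 = 6 → {'r': 5, 'u': 5, 'v': 6}
m['f'] = 4 → {'r': 5, 'u': 5, 'v': 6, 'f': 4}
m['u']+m['r'] = 5+5 = 10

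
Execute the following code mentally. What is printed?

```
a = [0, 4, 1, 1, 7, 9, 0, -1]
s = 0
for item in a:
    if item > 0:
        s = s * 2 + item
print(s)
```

99

item=0: not >0
item=4: >0, s = 0*2+4 = 4
item=1: >0, s = 4*2+1 = 9
item=1: >0, s = 9*2+1 = 19
item=7: >0, s = 19*2+7 = 45
item=9: >0, s = 45*2+9 = 99
item=0: not >0
item=-1: not >0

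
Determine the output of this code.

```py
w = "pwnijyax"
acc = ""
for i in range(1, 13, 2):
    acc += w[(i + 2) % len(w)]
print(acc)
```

i=1: add w[3]='i' → 'i'
i=3: add w[5]='y' → 'iy'
i=5: add w[7]='x' → 'iyx'
i=7: add w[1]='w' → 'iyxw'
i=9: add w[3]='i' → 'iyxwi'
i=11: add w[5]='y' → 'iyxwiy'

iyxwiy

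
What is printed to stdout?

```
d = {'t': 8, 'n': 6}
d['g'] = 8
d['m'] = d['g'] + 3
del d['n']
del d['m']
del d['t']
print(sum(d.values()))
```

d['g'] = 8 → {'t': 8, 'n': 6, 'g': 8}
d['m'] = d['g']+3 = 11 → {'t': 8, 'n': 6, 'g': 8, 'm': 11}
del 'n' → {'t': 8, 'g': 8, 'm': 11}
del 'm' → {'t': 8, 'g': 8}
del 't' → {'g': 8}
sum of values = 8

8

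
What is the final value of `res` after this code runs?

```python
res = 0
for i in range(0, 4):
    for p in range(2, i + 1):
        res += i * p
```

19

i=2,p=2: res = 0+4 = 4
i=3,p=2: res = 4+6 = 10
i=3,p=3: res = 10+9 = 19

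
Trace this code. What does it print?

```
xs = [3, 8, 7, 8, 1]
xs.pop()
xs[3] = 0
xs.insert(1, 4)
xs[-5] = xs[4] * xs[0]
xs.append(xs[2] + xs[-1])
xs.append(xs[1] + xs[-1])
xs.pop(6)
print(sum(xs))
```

pop() removes 1 → [3, 8, 7, 8]
xs[3] = 0 → [3, 8, 7, 0]
insert 4 at 1 → [3, 4, 8, 7, 0]
xs[-5] = xs[4]*xs[0] = 0*3 = 0 → [0, 4, 8, 7, 0]
append xs[2]+xs[-1] = 8+0 = 8 → [0, 4, 8, 7, 0, 8]
append xs[1]+xs[-1] = 4+8 = 12 → [0, 4, 8, 7, 0, 8, 12]
pop(6) removes 12 → [0, 4, 8, 7, 0, 8]
sum = 27

27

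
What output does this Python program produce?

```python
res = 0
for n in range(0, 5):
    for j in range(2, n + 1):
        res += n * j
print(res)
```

55

n=2,j=2: res = 0+4 = 4
n=3,j=2: res = 4+6 = 10
n=3,j=3: res = 10+9 = 19
n=4,j=2: res = 19+8 = 27
n=4,j=3: res = 27+12 = 39
n=4,j=4: res = 39+16 = 55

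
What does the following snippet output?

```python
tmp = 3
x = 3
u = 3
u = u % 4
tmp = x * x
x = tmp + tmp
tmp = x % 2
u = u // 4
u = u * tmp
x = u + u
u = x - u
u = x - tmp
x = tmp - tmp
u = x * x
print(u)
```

u = 3%4 = 3
tmp = 3*3 = 9
x = 9+9 = 18
tmp = 18%2 = 0
u = 3//4 = 0
u = 0*0 = 0
x = 0+0 = 0
u = 0-0 = 0
u = 0-0 = 0
x = 0-0 = 0
u = 0*0 = 0

0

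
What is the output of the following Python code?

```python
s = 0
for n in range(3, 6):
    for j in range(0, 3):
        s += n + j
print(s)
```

n=3,j=0: s = 0+3 = 3
n=3,j=1: s = 3+4 = 7
n=3,j=2: s = 7+5 = 12
n=4,j=0: s = 12+4 = 16
n=4,j=1: s = 16+5 = 21
n=4,j=2: s = 21+6 = 27
n=5,j=0: s = 27+5 = 32
n=5,j=1: s = 32+6 = 38
n=5,j=2: s = 38+7 = 45

45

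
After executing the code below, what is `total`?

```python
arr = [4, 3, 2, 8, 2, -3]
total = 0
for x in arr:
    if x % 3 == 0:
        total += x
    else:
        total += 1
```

4

x=4: not %3==0, total = 0+1 = 1
x=3: %3==0, total = 1+3 = 4
x=2: not %3==0, total = 4+1 = 5
x=8: not %3==0, total = 5+1 = 6
x=2: not %3==0, total = 6+1 = 7
x=-3: %3==0, total = 7+(-3) = 4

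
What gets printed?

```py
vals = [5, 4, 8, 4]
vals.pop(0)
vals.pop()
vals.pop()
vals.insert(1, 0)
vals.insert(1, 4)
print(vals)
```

[4, 4, 0]

pop(0) removes 5 → [4, 8, 4]
pop() removes 4 → [4, 8]
pop() removes 8 → [4]
insert 0 at 1 → [4, 0]
insert 4 at 1 → [4, 4, 0]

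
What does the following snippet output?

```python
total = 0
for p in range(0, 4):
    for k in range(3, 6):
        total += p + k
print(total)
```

p=0,k=3: total = 0+3 = 3
p=0,k=4: total = 3+4 = 7
p=0,k=5: total = 7+5 = 12
p=1,k=3: total = 12+4 = 16
p=1,k=4: total = 16+5 = 21
p=1,k=5: total = 21+6 = 27
p=2,k=3: total = 27+5 = 32
p=2,k=4: total = 32+6 = 38
p=2,k=5: total = 38+7 = 45
p=3,k=3: total = 45+6 = 51
p=3,k=4: total = 51+7 = 58
p=3,k=5: total = 58+8 = 66

66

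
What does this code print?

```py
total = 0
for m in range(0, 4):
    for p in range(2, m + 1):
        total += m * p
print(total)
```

19

m=2,p=2: total = 0+4 = 4
m=3,p=2: total = 4+6 = 10
m=3,p=3: total = 10+9 = 19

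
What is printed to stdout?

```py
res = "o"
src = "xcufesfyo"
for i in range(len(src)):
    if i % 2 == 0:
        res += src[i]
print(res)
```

oxuefo

i=0: add 'x' → 'ox'
i=1: skip
i=2: add 'u' → 'oxu'
i=3: skip
i=4: add 'e' → 'oxue'
i=5: skip
i=6: add 'f' → 'oxuef'
i=7: skip
i=8: add 'o' → 'oxuefo'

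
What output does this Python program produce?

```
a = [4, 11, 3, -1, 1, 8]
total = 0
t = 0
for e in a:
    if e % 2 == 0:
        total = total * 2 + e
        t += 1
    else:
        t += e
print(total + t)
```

e=4: even, total = 0*2+4 = 4; t=1
e=11: not even; t=12
e=3: not even; t=15
e=-1: not even; t=14
e=1: not even; t=15
e=8: even, total = 4*2+8 = 16; t=16
total+t = 16+16 = 32

32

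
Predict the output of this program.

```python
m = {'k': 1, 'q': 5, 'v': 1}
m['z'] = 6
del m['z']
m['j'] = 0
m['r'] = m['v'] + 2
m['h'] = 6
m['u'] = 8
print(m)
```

m['z'] = 6 → {'k': 1, 'q': 5, 'v': 1, 'z': 6}
del 'z' → {'k': 1, 'q': 5, 'v': 1}
m['j'] = 0 → {'k': 1, 'q': 5, 'v': 1, 'j': 0}
m['r'] = m['v']+2 = 3 → {'k': 1, 'q': 5, 'v': 1, 'j': 0, 'r': 3}
m['h'] = 6 → {'k': 1, 'q': 5, 'v': 1, 'j': 0, 'r': 3, 'h': 6}
m['u'] = 8 → {'k': 1, 'q': 5, 'v': 1, 'j': 0, 'r': 3, 'h': 6, 'u': 8}

{'k': 1, 'q': 5, 'v': 1, 'j': 0, 'r': 3, 'h': 6, 'u': 8}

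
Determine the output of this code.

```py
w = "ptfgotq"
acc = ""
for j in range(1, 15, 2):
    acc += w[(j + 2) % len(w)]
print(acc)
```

j=1: add w[3]='g' → 'g'
j=3: add w[5]='t' → 'gt'
j=5: add w[0]='p' → 'gtp'
j=7: add w[2]='f' → 'gtpf'
j=9: add w[4]='o' → 'gtpfo'
j=11: add w[6]='q' → 'gtpfoq'
j=13: add w[1]='t' → 'gtpfoqt'

gtpfoqt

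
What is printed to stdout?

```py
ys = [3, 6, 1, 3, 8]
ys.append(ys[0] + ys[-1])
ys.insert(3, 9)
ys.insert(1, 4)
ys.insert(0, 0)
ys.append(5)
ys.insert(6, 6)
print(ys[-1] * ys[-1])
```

append ys[0]+ys[-1] = 3+8 = 11 → [3, 6, 1, 3, 8, 11]
insert 9 at 3 → [3, 6, 1, 9, 3, 8, 11]
insert 4 at 1 → [3, 4, 6, 1, 9, 3, 8, 11]
insert 0 at 0 → [0, 3, 4, 6, 1, 9, 3, 8, 11]
append 5 → [0, 3, 4, 6, 1, 9, 3, 8, 11, 5]
insert 6 at 6 → [0, 3, 4, 6, 1, 9, 6, 3, 8, 11, 5]
ys[-1]*ys[-1] = 5*5 = 25

25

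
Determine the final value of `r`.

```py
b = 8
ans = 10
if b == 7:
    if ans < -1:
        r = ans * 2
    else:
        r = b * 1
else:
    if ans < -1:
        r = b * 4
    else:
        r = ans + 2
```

12

b=8, ans=10
b == 7 is False; ans < -1 is False
→ r = ans + 2 = 12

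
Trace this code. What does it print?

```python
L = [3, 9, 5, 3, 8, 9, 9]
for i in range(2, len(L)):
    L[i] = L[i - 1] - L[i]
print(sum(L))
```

i=2: L[2] = 9-5 = 4 → [3, 9, 4, 3, 8, 9, 9]
i=3: L[3] = 4-3 = 1 → [3, 9, 4, 1, 8, 9, 9]
i=4: L[4] = 1-8 = -7 → [3, 9, 4, 1, -7, 9, 9]
i=5: L[5] = (-7)-9 = -16 → [3, 9, 4, 1, -7, -16, 9]
i=6: L[6] = (-16)-9 = -25 → [3, 9, 4, 1, -7, -16, -25]
sum = -31

-31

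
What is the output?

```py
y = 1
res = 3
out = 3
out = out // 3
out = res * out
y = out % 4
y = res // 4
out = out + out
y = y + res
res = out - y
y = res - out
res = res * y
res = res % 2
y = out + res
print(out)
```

out = 3//3 = 1
out = 3*1 = 3
y = 3%4 = 3
y = 3//4 = 0
out = 3+3 = 6
y = 0+3 = 3
res = 6-3 = 3
y = 3-6 = -3
res = 3*(-3) = -9
res = (-9)%2 = 1
y = 6+1 = 7

6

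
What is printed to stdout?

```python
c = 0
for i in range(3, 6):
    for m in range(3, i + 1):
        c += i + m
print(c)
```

48

i=3,m=3: c = 0+6 = 6
i=4,m=3: c = 6+7 = 13
i=4,m=4: c = 13+8 = 21
i=5,m=3: c = 21+8 = 29
i=5,m=4: c = 29+9 = 38
i=5,m=5: c = 38+10 = 48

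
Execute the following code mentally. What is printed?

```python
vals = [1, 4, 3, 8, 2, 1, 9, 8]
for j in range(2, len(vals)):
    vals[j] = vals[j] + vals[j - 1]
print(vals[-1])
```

j=2: vals[2] = 3+4 = 7 → [1, 4, 7, 8, 2, 1, 9, 8]
j=3: vals[3] = 8+7 = 15 → [1, 4, 7, 15, 2, 1, 9, 8]
j=4: vals[4] = 2+15 = 17 → [1, 4, 7, 15, 17, 1, 9, 8]
j=5: vals[5] = 1+17 = 18 → [1, 4, 7, 15, 17, 18, 9, 8]
j=6: vals[6] = 9+18 = 27 → [1, 4, 7, 15, 17, 18, 27, 8]
j=7: vals[7] = 8+27 = 35 → [1, 4, 7, 15, 17, 18, 27, 35]

35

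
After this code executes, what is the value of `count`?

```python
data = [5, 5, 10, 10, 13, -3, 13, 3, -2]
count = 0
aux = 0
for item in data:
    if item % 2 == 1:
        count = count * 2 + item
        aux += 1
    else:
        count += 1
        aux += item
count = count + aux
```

item=5: odd, count = 0*2+5 = 5; aux=1
item=5: odd, count = 5*2+5 = 15; aux=2
item=10: not odd, count = 15+1 = 16; aux=12
item=10: not odd, count = 16+1 = 17; aux=22
item=13: odd, count = 17*2+13 = 47; aux=23
item=-3: odd, count = 47*2+(-3) = 91; aux=24
item=13: odd, count = 91*2+13 = 195; aux=25
item=3: odd, count = 195*2+3 = 393; aux=26
item=-2: not odd, count = 393+1 = 394; aux=24
count+aux = 394+24 = 418

418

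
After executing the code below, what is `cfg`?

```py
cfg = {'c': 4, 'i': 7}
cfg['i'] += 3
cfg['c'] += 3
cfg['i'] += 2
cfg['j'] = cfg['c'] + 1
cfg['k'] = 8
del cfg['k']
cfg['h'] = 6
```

cfg['i'] = 7+3 = 10 → {'c': 4, 'i': 10}
cfg['c'] = 4+3 = 7 → {'c': 7, 'i': 10}
cfg['i'] = 10+2 = 12 → {'c': 7, 'i': 12}
cfg['j'] = cfg['c']+1 = 8 → {'c': 7, 'i': 12, 'j': 8}
cfg['k'] = 8 → {'c': 7, 'i': 12, 'j': 8, 'k': 8}
del 'k' → {'c': 7, 'i': 12, 'j': 8}
cfg['h'] = 6 → {'c': 7, 'i': 12, 'j': 8, 'h': 6}

{'c': 7, 'i': 12, 'j': 8, 'h': 6}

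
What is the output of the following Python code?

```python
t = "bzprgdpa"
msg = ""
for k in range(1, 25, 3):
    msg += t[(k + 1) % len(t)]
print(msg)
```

pdbrpzga

k=1: add t[2]='p' → 'p'
k=4: add t[5]='d' → 'pd'
k=7: add t[0]='b' → 'pdb'
k=10: add t[3]='r' → 'pdbr'
k=13: add t[6]='p' → 'pdbrp'
k=16: add t[1]='z' → 'pdbrpz'
k=19: add t[4]='g' → 'pdbrpzg'
k=22: add t[7]='a' → 'pdbrpzga'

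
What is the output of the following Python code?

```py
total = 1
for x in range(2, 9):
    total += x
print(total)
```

x=2: total = 1+2 = 3
x=3: total = 3+3 = 6
x=4: total = 6+4 = 10
x=5: total = 10+5 = 15
x=6: total = 15+6 = 21
x=7: total = 21+7 = 28
x=8: total = 28+8 = 36

36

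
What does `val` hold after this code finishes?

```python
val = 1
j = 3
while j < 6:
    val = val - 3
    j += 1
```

-8

j=3: val = 1-3 = -2
j=4: val = (-2)-3 = -5
j=5: val = (-5)-3 = -8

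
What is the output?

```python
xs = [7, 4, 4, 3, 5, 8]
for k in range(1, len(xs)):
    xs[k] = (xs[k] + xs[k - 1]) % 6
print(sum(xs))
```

21

k=1: xs[1] = (4+7)%6 = 5 → [7, 5, 4, 3, 5, 8]
k=2: xs[2] = (4+5)%6 = 3 → [7, 5, 3, 3, 5, 8]
k=3: xs[3] = (3+3)%6 = 0 → [7, 5, 3, 0, 5, 8]
k=4: xs[4] = (5+0)%6 = 5 → [7, 5, 3, 0, 5, 8]
k=5: xs[5] = (8+5)%6 = 1 → [7, 5, 3, 0, 5, 1]
sum = 21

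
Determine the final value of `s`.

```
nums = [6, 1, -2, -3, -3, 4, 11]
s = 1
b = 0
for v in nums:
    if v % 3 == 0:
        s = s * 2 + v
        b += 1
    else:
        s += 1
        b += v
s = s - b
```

v=6: %3==0, s = 1*2+6 = 8; b=1
v=1: not %3==0, s = 8+1 = 9; b=2
v=-2: not %3==0, s = 9+1 = 10; b=0
v=-3: %3==0, s = 10*2+(-3) = 17; b=1
v=-3: %3==0, s = 17*2+(-3) = 31; b=2
v=4: not %3==0, s = 31+1 = 32; b=6
v=11: not %3==0, s = 32+1 = 33; b=17
s-b = 33-17 = 16

16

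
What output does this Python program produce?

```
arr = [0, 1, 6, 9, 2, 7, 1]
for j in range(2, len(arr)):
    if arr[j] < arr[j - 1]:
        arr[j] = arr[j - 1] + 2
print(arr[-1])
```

j=2: 6>=1, unchanged → [0, 1, 6, 9, 2, 7, 1]
j=3: 9>=6, unchanged → [0, 1, 6, 9, 2, 7, 1]
j=4: 2<9, arr[4] = 9+2 = 11 → [0, 1, 6, 9, 11, 7, 1]
j=5: 7<11, arr[5] = 11+2 = 13 → [0, 1, 6, 9, 11, 13, 1]
j=6: 1<13, arr[6] = 13+2 = 15 → [0, 1, 6, 9, 11, 13, 15]

15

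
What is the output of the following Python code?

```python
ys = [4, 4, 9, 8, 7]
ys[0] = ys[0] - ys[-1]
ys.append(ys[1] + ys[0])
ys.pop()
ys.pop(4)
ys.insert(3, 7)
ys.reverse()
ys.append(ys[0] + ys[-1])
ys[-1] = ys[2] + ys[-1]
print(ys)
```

ys[0] = ys[0]-ys[-1] = 4-7 = -3 → [-3, 4, 9, 8, 7]
append ys[1]+ys[0] = 4+(-3) = 1 → [-3, 4, 9, 8, 7, 1]
pop() removes 1 → [-3, 4, 9, 8, 7]
pop(4) removes 7 → [-3, 4, 9, 8]
insert 7 at 3 → [-3, 4, 9, 7, 8]
reverse → [8, 7, 9, 4, -3]
append ys[0]+ys[-1] = 8+(-3) = 5 → [8, 7, 9, 4, -3, 5]
ys[-1] = ys[2]+ys[-1] = 9+5 = 14 → [8, 7, 9, 4, -3, 14]

[8, 7, 9, 4, -3, 14]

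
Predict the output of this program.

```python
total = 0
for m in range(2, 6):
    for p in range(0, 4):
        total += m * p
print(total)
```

m=2,p=0: total = 0+0 = 0
m=2,p=1: total = 0+2 = 2
m=2,p=2: total = 2+4 = 6
m=2,p=3: total = 6+6 = 12
m=3,p=0: total = 12+0 = 12
m=3,p=1: total = 12+3 = 15
m=3,p=2: total = 15+6 = 21
m=3,p=3: total = 21+9 = 30
m=4,p=0: total = 30+0 = 30
m=4,p=1: total = 30+4 = 34
m=4,p=2: total = 34+8 = 42
m=4,p=3: total = 42+12 = 54
m=5,p=0: total = 54+0 = 54
m=5,p=1: total = 54+5 = 59
m=5,p=2: total = 59+10 = 69
m=5,p=3: total = 69+15 = 84

84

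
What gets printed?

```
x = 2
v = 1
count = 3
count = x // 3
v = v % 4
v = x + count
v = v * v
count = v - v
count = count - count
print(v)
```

count = 2//3 = 0
v = 1%4 = 1
v = 2+0 = 2
v = 2*2 = 4
count = 4-4 = 0
count = 0-0 = 0

4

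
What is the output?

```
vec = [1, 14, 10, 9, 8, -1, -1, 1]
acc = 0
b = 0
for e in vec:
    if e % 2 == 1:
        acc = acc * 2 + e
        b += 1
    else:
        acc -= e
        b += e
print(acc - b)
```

e=1: odd, acc = 0*2+1 = 1; b=1
e=14: not odd, acc = 1-14 = -13; b=15
e=10: not odd, acc = (-13)-10 = -23; b=25
e=9: odd, acc = (-23)*2+9 = -37; b=26
e=8: not odd, acc = (-37)-8 = -45; b=34
e=-1: odd, acc = (-45)*2+(-1) = -91; b=35
e=-1: odd, acc = (-91)*2+(-1) = -183; b=36
e=1: odd, acc = (-183)*2+1 = -365; b=37
acc-b = (-365)-37 = -402

-402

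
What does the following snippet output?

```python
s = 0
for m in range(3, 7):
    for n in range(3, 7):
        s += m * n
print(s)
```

324

m=3,n=3: s = 0+9 = 9
m=3,n=4: s = 9+12 = 21
m=3,n=5: s = 21+15 = 36
m=3,n=6: s = 36+18 = 54
m=4,n=3: s = 54+12 = 66
m=4,n=4: s = 66+16 = 82
m=4,n=5: s = 82+20 = 102
m=4,n=6: s = 102+24 = 126
m=5,n=3: s = 126+15 = 141
m=5,n=4: s = 141+20 = 161
m=5,n=5: s = 161+25 = 186
m=5,n=6: s = 186+30 = 216
m=6,n=3: s = 216+18 = 234
m=6,n=4: s = 234+24 = 258
m=6,n=5: s = 258+30 = 288
m=6,n=6: s = 288+36 = 324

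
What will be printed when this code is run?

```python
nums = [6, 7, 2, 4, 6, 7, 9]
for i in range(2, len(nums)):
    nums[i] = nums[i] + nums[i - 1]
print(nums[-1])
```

i=2: nums[2] = 2+7 = 9 → [6, 7, 9, 4, 6, 7, 9]
i=3: nums[3] = 4+9 = 13 → [6, 7, 9, 13, 6, 7, 9]
i=4: nums[4] = 6+13 = 19 → [6, 7, 9, 13, 19, 7, 9]
i=5: nums[5] = 7+19 = 26 → [6, 7, 9, 13, 19, 26, 9]
i=6: nums[6] = 9+26 = 35 → [6, 7, 9, 13, 19, 26, 35]

35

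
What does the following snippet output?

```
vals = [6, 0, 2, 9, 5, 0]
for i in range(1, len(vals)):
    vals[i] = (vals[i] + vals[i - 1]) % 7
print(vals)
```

[6, 6, 1, 3, 1, 1]

i=1: vals[1] = (0+6)%7 = 6 → [6, 6, 2, 9, 5, 0]
i=2: vals[2] = (2+6)%7 = 1 → [6, 6, 1, 9, 5, 0]
i=3: vals[3] = (9+1)%7 = 3 → [6, 6, 1, 3, 5, 0]
i=4: vals[4] = (5+3)%7 = 1 → [6, 6, 1, 3, 1, 0]
i=5: vals[5] = (0+1)%7 = 1 → [6, 6, 1, 3, 1, 1]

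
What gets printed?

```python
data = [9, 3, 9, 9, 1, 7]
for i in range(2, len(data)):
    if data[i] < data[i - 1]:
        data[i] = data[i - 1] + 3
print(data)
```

[9, 3, 9, 9, 12, 15]

i=2: 9>=3, unchanged → [9, 3, 9, 9, 1, 7]
i=3: 9>=9, unchanged → [9, 3, 9, 9, 1, 7]
i=4: 1<9, data[4] = 9+3 = 12 → [9, 3, 9, 9, 12, 7]
i=5: 7<12, data[5] = 12+3 = 15 → [9, 3, 9, 9, 12, 15]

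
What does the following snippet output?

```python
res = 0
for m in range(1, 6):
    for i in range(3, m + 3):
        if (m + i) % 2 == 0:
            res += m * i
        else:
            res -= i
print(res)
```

125

m=1,i=3: even sum, res = 0+3 = 3
m=2,i=3: odd sum, res = 3-3 = 0
m=2,i=4: even sum, res = 0+8 = 8
m=3,i=3: even sum, res = 8+9 = 17
m=3,i=4: odd sum, res = 17-4 = 13
m=3,i=5: even sum, res = 13+15 = 28
m=4,i=3: odd sum, res = 28-3 = 25
m=4,i=4: even sum, res = 25+16 = 41
m=4,i=5: odd sum, res = 41-5 = 36
m=4,i=6: even sum, res = 36+24 = 60
m=5,i=3: even sum, res = 60+15 = 75
m=5,i=4: odd sum, res = 75-4 = 71
m=5,i=5: even sum, res = 71+25 = 96
m=5,i=6: odd sum, res = 96-6 = 90
m=5,i=7: even sum, res = 90+35 = 125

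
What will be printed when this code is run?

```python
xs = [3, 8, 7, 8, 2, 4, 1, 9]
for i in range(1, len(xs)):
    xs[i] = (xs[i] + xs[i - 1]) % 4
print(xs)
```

[3, 3, 2, 2, 0, 0, 1, 2]

i=1: xs[1] = (8+3)%4 = 3 → [3, 3, 7, 8, 2, 4, 1, 9]
i=2: xs[2] = (7+3)%4 = 2 → [3, 3, 2, 8, 2, 4, 1, 9]
i=3: xs[3] = (8+2)%4 = 2 → [3, 3, 2, 2, 2, 4, 1, 9]
i=4: xs[4] = (2+2)%4 = 0 → [3, 3, 2, 2, 0, 4, 1, 9]
i=5: xs[5] = (4+0)%4 = 0 → [3, 3, 2, 2, 0, 0, 1, 9]
i=6: xs[6] = (1+0)%4 = 1 → [3, 3, 2, 2, 0, 0, 1, 9]
i=7: xs[7] = (9+1)%4 = 2 → [3, 3, 2, 2, 0, 0, 1, 2]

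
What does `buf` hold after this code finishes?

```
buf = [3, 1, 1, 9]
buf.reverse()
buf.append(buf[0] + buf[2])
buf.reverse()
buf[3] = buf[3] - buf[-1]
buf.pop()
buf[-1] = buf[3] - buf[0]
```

reverse → [9, 1, 1, 3]
append buf[0]+buf[2] = 9+1 = 10 → [9, 1, 1, 3, 10]
reverse → [10, 3, 1, 1, 9]
buf[3] = buf[3]-buf[-1] = 1-9 = -8 → [10, 3, 1, -8, 9]
pop() removes 9 → [10, 3, 1, -8]
buf[-1] = buf[3]-buf[0] = (-8)-10 = -18 → [10, 3, 1, -18]

[10, 3, 1, -18]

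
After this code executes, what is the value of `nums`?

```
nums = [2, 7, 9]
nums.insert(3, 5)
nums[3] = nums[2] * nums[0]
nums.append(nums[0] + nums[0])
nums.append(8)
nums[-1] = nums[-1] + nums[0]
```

[2, 7, 9, 18, 4, 10]

insert 5 at 3 → [2, 7, 9, 5]
nums[3] = nums[2]*nums[0] = 9*2 = 18 → [2, 7, 9, 18]
append nums[0]+nums[0] = 2+2 = 4 → [2, 7, 9, 18, 4]
append 8 → [2, 7, 9, 18, 4, 8]
nums[-1] = nums[-1]+nums[0] = 8+2 = 10 → [2, 7, 9, 18, 4, 10]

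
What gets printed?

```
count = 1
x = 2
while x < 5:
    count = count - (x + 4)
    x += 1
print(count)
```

-20

x=2: count = 1-6 = -5
x=3: count = (-5)-7 = -12
x=4: count = (-12)-8 = -20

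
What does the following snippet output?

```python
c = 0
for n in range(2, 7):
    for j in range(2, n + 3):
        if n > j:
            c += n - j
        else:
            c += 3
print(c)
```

65

n=2,j=2: not 2>2, c = 0+3 = 3
n=2,j=3: not 2>3, c = 3+3 = 6
n=2,j=4: not 2>4, c = 6+3 = 9
n=3,j=2: 3>2, c = 9+1 = 10
n=3,j=3: not 3>3, c = 10+3 = 13
n=3,j=4: not 3>4, c = 13+3 = 16
n=3,j=5: not 3>5, c = 16+3 = 19
n=4,j=2: 4>2, c = 19+2 = 21
n=4,j=3: 4>3, c = 21+1 = 22
n=4,j=4: not 4>4, c = 22+3 = 25
n=4,j=5: not 4>5, c = 25+3 = 28
n=4,j=6: not 4>6, c = 28+3 = 31
n=5,j=2: 5>2, c = 31+3 = 34
n=5,j=3: 5>3, c = 34+2 = 36
n=5,j=4: 5>4, c = 36+1 = 37
n=5,j=5: not 5>5, c = 37+3 = 40
n=5,j=6: not 5>6, c = 40+3 = 43
n=5,j=7: not 5>7, c = 43+3 = 46
n=6,j=2: 6>2, c = 46+4 = 50
n=6,j=3: 6>3, c = 50+3 = 53
n=6,j=4: 6>4, c = 53+2 = 55
n=6,j=5: 6>5, c = 55+1 = 56
n=6,j=6: not 6>6, c = 56+3 = 59
n=6,j=7: not 6>7, c = 59+3 = 62
n=6,j=8: not 6>8, c = 62+3 = 65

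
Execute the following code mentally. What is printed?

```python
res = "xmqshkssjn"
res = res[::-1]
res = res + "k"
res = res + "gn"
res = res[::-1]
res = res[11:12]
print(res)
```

reverse → 'njsskhsqmx'
+ 'k' → 'njsskhsqmxk'
+ 'gn' → 'njsskhsqmxkgn'
reverse → 'ngkxmqshkssjn'
slice [11:12] → 'j'

j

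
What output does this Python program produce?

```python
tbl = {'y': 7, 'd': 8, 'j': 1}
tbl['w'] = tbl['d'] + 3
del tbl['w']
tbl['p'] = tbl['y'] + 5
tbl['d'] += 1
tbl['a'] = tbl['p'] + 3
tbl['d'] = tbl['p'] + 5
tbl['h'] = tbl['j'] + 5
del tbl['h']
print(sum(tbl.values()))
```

tbl['w'] = tbl['d']+3 = 11 → {'y': 7, 'd': 8, 'j': 1, 'w': 11}
del 'w' → {'y': 7, 'd': 8, 'j': 1}
tbl['p'] = tbl['y']+5 = 12 → {'y': 7, 'd': 8, 'j': 1, 'p': 12}
tbl['d'] = 8+1 = 9 → {'y': 7, 'd': 9, 'j': 1, 'p': 12}
tbl['a'] = tbl['p']+3 = 15 → {'y': 7, 'd': 9, 'j': 1, 'p': 12, 'a': 15}
tbl['d'] = tbl['p']+5 = 17 → {'y': 7, 'd': 17, 'j': 1, 'p': 12, 'a': 15}
tbl['h'] = tbl['j']+5 = 6 → {'y': 7, 'd': 17, 'j': 1, 'p': 12, 'a': 15, 'h': 6}
del 'h' → {'y': 7, 'd': 17, 'j': 1, 'p': 12, 'a': 15}
sum of values = 52

52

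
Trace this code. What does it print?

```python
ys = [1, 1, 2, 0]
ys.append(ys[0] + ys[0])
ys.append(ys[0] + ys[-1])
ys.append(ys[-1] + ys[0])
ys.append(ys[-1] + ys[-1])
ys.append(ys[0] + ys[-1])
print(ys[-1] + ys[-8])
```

append ys[0]+ys[0] = 1+1 = 2 → [1, 1, 2, 0, 2]
append ys[0]+ys[-1] = 1+2 = 3 → [1, 1, 2, 0, 2, 3]
append ys[-1]+ys[0] = 3+1 = 4 → [1, 1, 2, 0, 2, 3, 4]
append ys[-1]+ys[-1] = 4+4 = 8 → [1, 1, 2, 0, 2, 3, 4, 8]
append ys[0]+ys[-1] = 1+8 = 9 → [1, 1, 2, 0, 2, 3, 4, 8, 9]
ys[-1]+ys[-8] = 9+1 = 10

10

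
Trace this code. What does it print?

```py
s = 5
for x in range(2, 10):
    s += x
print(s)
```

49

x=2: s = 5+2 = 7
x=3: s = 7+3 = 10
x=4: s = 10+4 = 14
x=5: s = 14+5 = 19
x=6: s = 19+6 = 25
x=7: s = 25+7 = 32
x=8: s = 32+8 = 40
x=9: s = 40+9 = 49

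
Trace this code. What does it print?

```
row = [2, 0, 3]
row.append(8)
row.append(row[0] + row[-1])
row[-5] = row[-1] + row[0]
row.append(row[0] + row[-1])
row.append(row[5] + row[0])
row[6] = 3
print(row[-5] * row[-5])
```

append 8 → [2, 0, 3, 8]
append row[0]+row[-1] = 2+8 = 10 → [2, 0, 3, 8, 10]
row[-5] = row[-1]+row[0] = 10+2 = 12 → [12, 0, 3, 8, 10]
append row[0]+row[-1] = 12+10 = 22 → [12, 0, 3, 8, 10, 22]
append row[5]+row[0] = 22+12 = 34 → [12, 0, 3, 8, 10, 22, 34]
row[6] = 3 → [12, 0, 3, 8, 10, 22, 3]
row[-5]*row[-5] = 3*3 = 9

9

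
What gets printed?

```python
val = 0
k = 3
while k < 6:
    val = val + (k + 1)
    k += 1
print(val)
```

k=3: val = 0+4 = 4
k=4: val = 4+5 = 9
k=5: val = 9+6 = 15

15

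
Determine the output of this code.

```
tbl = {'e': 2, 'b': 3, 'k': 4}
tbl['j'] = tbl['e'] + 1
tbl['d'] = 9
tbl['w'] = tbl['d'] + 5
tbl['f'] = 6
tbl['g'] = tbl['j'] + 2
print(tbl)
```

{'e': 2, 'b': 3, 'k': 4, 'j': 3, 'd': 9, 'w': 14, 'f': 6, 'g': 5}

tbl['j'] = tbl['e']+1 = 3 → {'e': 2, 'b': 3, 'k': 4, 'j': 3}
tbl['d'] = 9 → {'e': 2, 'b': 3, 'k': 4, 'j': 3, 'd': 9}
tbl['w'] = tbl['d']+5 = 14 → {'e': 2, 'b': 3, 'k': 4, 'j': 3, 'd': 9, 'w': 14}
tbl['f'] = 6 → {'e': 2, 'b': 3, 'k': 4, 'j': 3, 'd': 9, 'w': 14, 'f': 6}
tbl['g'] = tbl['j']+2 = 5 → {'e': 2, 'b': 3, 'k': 4, 'j': 3, 'd': 9, 'w': 14, 'f': 6, 'g': 5}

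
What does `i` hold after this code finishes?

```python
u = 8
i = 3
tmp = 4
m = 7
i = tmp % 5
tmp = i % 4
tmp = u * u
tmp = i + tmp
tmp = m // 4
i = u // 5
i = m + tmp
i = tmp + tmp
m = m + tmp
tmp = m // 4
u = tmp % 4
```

2

i = 4%5 = 4
tmp = 4%4 = 0
tmp = 8*8 = 64
tmp = 4+64 = 68
tmp = 7//4 = 1
i = 8//5 = 1
i = 7+1 = 8
i = 1+1 = 2
m = 7+1 = 8
tmp = 8//4 = 2
u = 2%4 = 2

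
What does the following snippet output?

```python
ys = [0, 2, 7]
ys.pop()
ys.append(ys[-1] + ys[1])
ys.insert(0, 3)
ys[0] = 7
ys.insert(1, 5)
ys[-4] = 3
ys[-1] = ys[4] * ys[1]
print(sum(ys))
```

pop() removes 7 → [0, 2]
append ys[-1]+ys[1] = 2+2 = 4 → [0, 2, 4]
insert 3 at 0 → [3, 0, 2, 4]
ys[0] = 7 → [7, 0, 2, 4]
insert 5 at 1 → [7, 5, 0, 2, 4]
ys[-4] = 3 → [7, 3, 0, 2, 4]
ys[-1] = ys[4]*ys[1] = 4*3 = 12 → [7, 3, 0, 2, 12]
sum = 24

24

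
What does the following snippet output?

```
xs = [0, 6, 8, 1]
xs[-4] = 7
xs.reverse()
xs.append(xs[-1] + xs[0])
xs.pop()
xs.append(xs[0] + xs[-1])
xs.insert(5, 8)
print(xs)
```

xs[-4] = 7 → [7, 6, 8, 1]
reverse → [1, 8, 6, 7]
append xs[-1]+xs[0] = 7+1 = 8 → [1, 8, 6, 7, 8]
pop() removes 8 → [1, 8, 6, 7]
append xs[0]+xs[-1] = 1+7 = 8 → [1, 8, 6, 7, 8]
insert 8 at 5 → [1, 8, 6, 7, 8, 8]

[1, 8, 6, 7, 8, 8]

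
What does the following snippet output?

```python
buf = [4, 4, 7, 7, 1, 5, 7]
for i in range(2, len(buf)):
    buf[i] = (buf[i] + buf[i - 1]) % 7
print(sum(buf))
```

27

i=2: buf[2] = (7+4)%7 = 4 → [4, 4, 4, 7, 1, 5, 7]
i=3: buf[3] = (7+4)%7 = 4 → [4, 4, 4, 4, 1, 5, 7]
i=4: buf[4] = (1+4)%7 = 5 → [4, 4, 4, 4, 5, 5, 7]
i=5: buf[5] = (5+5)%7 = 3 → [4, 4, 4, 4, 5, 3, 7]
i=6: buf[6] = (7+3)%7 = 3 → [4, 4, 4, 4, 5, 3, 3]
sum = 27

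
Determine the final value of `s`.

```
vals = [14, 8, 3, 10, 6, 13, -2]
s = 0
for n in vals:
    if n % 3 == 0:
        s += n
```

9

n=14: not %3==0
n=8: not %3==0
n=3: %3==0, s = 0+3 = 3
n=10: not %3==0
n=6: %3==0, s = 3+6 = 9
n=13: not %3==0
n=-2: not %3==0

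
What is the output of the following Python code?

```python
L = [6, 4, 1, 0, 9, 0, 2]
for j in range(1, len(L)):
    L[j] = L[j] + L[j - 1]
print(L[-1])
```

22

j=1: L[1] = 4+6 = 10 → [6, 10, 1, 0, 9, 0, 2]
j=2: L[2] = 1+10 = 11 → [6, 10, 11, 0, 9, 0, 2]
j=3: L[3] = 0+11 = 11 → [6, 10, 11, 11, 9, 0, 2]
j=4: L[4] = 9+11 = 20 → [6, 10, 11, 11, 20, 0, 2]
j=5: L[5] = 0+20 = 20 → [6, 10, 11, 11, 20, 20, 2]
j=6: L[6] = 2+20 = 22 → [6, 10, 11, 11, 20, 20, 22]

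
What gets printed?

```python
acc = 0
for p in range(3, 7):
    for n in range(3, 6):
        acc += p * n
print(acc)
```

p=3,n=3: acc = 0+9 = 9
p=3,n=4: acc = 9+12 = 21
p=3,n=5: acc = 21+15 = 36
p=4,n=3: acc = 36+12 = 48
p=4,n=4: acc = 48+16 = 64
p=4,n=5: acc = 64+20 = 84
p=5,n=3: acc = 84+15 = 99
p=5,n=4: acc = 99+20 = 119
p=5,n=5: acc = 119+25 = 144
p=6,n=3: acc = 144+18 = 162
p=6,n=4: acc = 162+24 = 186
p=6,n=5: acc = 186+30 = 216

216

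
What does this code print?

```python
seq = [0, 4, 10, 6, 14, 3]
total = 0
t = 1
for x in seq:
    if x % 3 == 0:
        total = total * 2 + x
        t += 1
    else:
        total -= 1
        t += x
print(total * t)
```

160

x=0: %3==0, total = 0*2+0 = 0; t=2
x=4: not %3==0, total = 0-1 = -1; t=6
x=10: not %3==0, total = (-1)-1 = -2; t=16
x=6: %3==0, total = (-2)*2+6 = 2; t=17
x=14: not %3==0, total = 2-1 = 1; t=31
x=3: %3==0, total = 1*2+3 = 5; t=32
total*t = 5*32 = 160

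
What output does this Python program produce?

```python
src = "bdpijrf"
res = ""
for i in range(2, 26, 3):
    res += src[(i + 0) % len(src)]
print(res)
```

i=2: add src[2]='p' → 'p'
i=5: add src[5]='r' → 'pr'
i=8: add src[1]='d' → 'prd'
i=11: add src[4]='j' → 'prdj'
i=14: add src[0]='b' → 'prdjb'
i=17: add src[3]='i' → 'prdjbi'
i=20: add src[6]='f' → 'prdjbif'
i=23: add src[2]='p' → 'prdjbifp'

prdjbifp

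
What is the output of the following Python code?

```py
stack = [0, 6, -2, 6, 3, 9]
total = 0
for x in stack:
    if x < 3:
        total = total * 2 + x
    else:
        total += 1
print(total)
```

3

x=0: <3, total = 0*2+0 = 0
x=6: not <3, total = 0+1 = 1
x=-2: <3, total = 1*2+(-2) = 0
x=6: not <3, total = 0+1 = 1
x=3: not <3, total = 1+1 = 2
x=9: not <3, total = 2+1 = 3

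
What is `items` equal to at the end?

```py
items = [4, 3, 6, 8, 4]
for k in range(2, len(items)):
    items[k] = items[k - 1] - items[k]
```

[4, 3, -3, -11, -15]

k=2: items[2] = 3-6 = -3 → [4, 3, -3, 8, 4]
k=3: items[3] = (-3)-8 = -11 → [4, 3, -3, -11, 4]
k=4: items[4] = (-11)-4 = -15 → [4, 3, -3, -11, -15]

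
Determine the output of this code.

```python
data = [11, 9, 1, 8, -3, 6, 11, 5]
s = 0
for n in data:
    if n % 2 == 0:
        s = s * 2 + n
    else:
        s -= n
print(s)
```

-72

n=11: not even, s = 0-11 = -11
n=9: not even, s = (-11)-9 = -20
n=1: not even, s = (-20)-1 = -21
n=8: even, s = (-21)*2+8 = -34
n=-3: not even, s = (-34)-(-3) = -31
n=6: even, s = (-31)*2+6 = -56
n=11: not even, s = (-56)-11 = -67
n=5: not even, s = (-67)-5 = -72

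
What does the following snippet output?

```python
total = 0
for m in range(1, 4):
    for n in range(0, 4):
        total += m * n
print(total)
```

m=1,n=0: total = 0+0 = 0
m=1,n=1: total = 0+1 = 1
m=1,n=2: total = 1+2 = 3
m=1,n=3: total = 3+3 = 6
m=2,n=0: total = 6+0 = 6
m=2,n=1: total = 6+2 = 8
m=2,n=2: total = 8+4 = 12
m=2,n=3: total = 12+6 = 18
m=3,n=0: total = 18+0 = 18
m=3,n=1: total = 18+3 = 21
m=3,n=2: total = 21+6 = 27
m=3,n=3: total = 27+9 = 36

36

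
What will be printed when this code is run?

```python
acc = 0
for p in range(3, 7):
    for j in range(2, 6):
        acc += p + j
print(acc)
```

p=3,j=2: acc = 0+5 = 5
p=3,j=3: acc = 5+6 = 11
p=3,j=4: acc = 11+7 = 18
p=3,j=5: acc = 18+8 = 26
p=4,j=2: acc = 26+6 = 32
p=4,j=3: acc = 32+7 = 39
p=4,j=4: acc = 39+8 = 47
p=4,j=5: acc = 47+9 = 56
p=5,j=2: acc = 56+7 = 63
p=5,j=3: acc = 63+8 = 71
p=5,j=4: acc = 71+9 = 80
p=5,j=5: acc = 80+10 = 90
p=6,j=2: acc = 90+8 = 98
p=6,j=3: acc = 98+9 = 107
p=6,j=4: acc = 107+10 = 117
p=6,j=5: acc = 117+11 = 128

128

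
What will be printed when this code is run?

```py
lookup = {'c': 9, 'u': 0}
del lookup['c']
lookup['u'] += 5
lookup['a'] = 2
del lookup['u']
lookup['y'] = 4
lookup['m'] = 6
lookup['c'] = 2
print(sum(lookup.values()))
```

del 'c' → {'u': 0}
lookup['u'] = 0+5 = 5 → {'u': 5}
lookup['a'] = 2 → {'u': 5, 'a': 2}
del 'u' → {'a': 2}
lookup['y'] = 4 → {'a': 2, 'y': 4}
lookup['m'] = 6 → {'a': 2, 'y': 4, 'm': 6}
lookup['c'] = 2 → {'a': 2, 'y': 4, 'm': 6, 'c': 2}
sum of values = 14

14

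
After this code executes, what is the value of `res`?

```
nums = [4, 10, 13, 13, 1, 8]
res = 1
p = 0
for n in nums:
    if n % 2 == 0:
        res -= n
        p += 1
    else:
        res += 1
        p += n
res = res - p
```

-48

n=4: even, res = 1-4 = -3; p=1
n=10: even, res = (-3)-10 = -13; p=2
n=13: not even, res = (-13)+1 = -12; p=15
n=13: not even, res = (-12)+1 = -11; p=28
n=1: not even, res = (-11)+1 = -10; p=29
n=8: even, res = (-10)-8 = -18; p=30
res-p = (-18)-30 = -48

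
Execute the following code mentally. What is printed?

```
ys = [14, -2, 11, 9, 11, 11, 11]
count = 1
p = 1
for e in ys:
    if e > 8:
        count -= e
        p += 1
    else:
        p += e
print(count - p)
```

-71

e=14: >8, count = 1-14 = -13; p=2
e=-2: not >8; p=0
e=11: >8, count = (-13)-11 = -24; p=1
e=9: >8, count = (-24)-9 = -33; p=2
e=11: >8, count = (-33)-11 = -44; p=3
e=11: >8, count = (-44)-11 = -55; p=4
e=11: >8, count = (-55)-11 = -66; p=5
count-p = (-66)-5 = -71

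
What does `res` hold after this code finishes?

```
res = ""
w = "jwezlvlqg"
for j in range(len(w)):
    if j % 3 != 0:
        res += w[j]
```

j=0: skip
j=1: add 'w' → 'w'
j=2: add 'e' → 'we'
j=3: skip
j=4: add 'l' → 'wel'
j=5: add 'v' → 'welv'
j=6: skip
j=7: add 'q' → 'welvq'
j=8: add 'g' → 'welvqg'

'welvqg'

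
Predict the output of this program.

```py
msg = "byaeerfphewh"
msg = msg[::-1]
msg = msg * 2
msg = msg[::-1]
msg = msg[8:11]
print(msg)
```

hew

reverse → 'hwehpfreeayb'
repeat ×2 → 'hwehpfreeaybhwehpfreeayb'
reverse → 'byaeerfphewhbyaeerfphewh'
slice [8:11] → 'hew'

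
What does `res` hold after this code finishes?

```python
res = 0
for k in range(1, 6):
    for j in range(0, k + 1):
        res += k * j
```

140

k=1,j=0: res = 0+0 = 0
k=1,j=1: res = 0+1 = 1
k=2,j=0: res = 1+0 = 1
k=2,j=1: res = 1+2 = 3
k=2,j=2: res = 3+4 = 7
k=3,j=0: res = 7+0 = 7
k=3,j=1: res = 7+3 = 10
k=3,j=2: res = 10+6 = 16
k=3,j=3: res = 16+9 = 25
k=4,j=0: res = 25+0 = 25
k=4,j=1: res = 25+4 = 29
k=4,j=2: res = 29+8 = 37
k=4,j=3: res = 37+12 = 49
k=4,j=4: res = 49+16 = 65
k=5,j=0: res = 65+0 = 65
k=5,j=1: res = 65+5 = 70
k=5,j=2: res = 70+10 = 80
k=5,j=3: res = 80+15 = 95
k=5,j=4: res = 95+20 = 115
k=5,j=5: res = 115+25 = 140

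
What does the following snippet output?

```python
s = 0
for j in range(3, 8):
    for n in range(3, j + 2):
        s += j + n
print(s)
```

j=3,n=3: s = 0+6 = 6
j=3,n=4: s = 6+7 = 13
j=4,n=3: s = 13+7 = 20
j=4,n=4: s = 20+8 = 28
j=4,n=5: s = 28+9 = 37
j=5,n=3: s = 37+8 = 45
j=5,n=4: s = 45+9 = 54
j=5,n=5: s = 54+10 = 64
j=5,n=6: s = 64+11 = 75
j=6,n=3: s = 75+9 = 84
j=6,n=4: s = 84+10 = 94
j=6,n=5: s = 94+11 = 105
j=6,n=6: s = 105+12 = 117
j=6,n=7: s = 117+13 = 130
j=7,n=3: s = 130+10 = 140
j=7,n=4: s = 140+11 = 151
j=7,n=5: s = 151+12 = 163
j=7,n=6: s = 163+13 = 176
j=7,n=7: s = 176+14 = 190
j=7,n=8: s = 190+15 = 205

205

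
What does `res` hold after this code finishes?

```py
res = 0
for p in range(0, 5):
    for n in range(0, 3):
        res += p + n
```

p=0,n=0: res = 0+0 = 0
p=0,n=1: res = 0+1 = 1
p=0,n=2: res = 1+2 = 3
p=1,n=0: res = 3+1 = 4
p=1,n=1: res = 4+2 = 6
p=1,n=2: res = 6+3 = 9
p=2,n=0: res = 9+2 = 11
p=2,n=1: res = 11+3 = 14
p=2,n=2: res = 14+4 = 18
p=3,n=0: res = 18+3 = 21
p=3,n=1: res = 21+4 = 25
p=3,n=2: res = 25+5 = 30
p=4,n=0: res = 30+4 = 34
p=4,n=1: res = 34+5 = 39
p=4,n=2: res = 39+6 = 45

45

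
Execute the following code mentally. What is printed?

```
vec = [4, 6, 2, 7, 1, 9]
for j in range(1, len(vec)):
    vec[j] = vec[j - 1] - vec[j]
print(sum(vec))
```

-46

j=1: vec[1] = 4-6 = -2 → [4, -2, 2, 7, 1, 9]
j=2: vec[2] = (-2)-2 = -4 → [4, -2, -4, 7, 1, 9]
j=3: vec[3] = (-4)-7 = -11 → [4, -2, -4, -11, 1, 9]
j=4: vec[4] = (-11)-1 = -12 → [4, -2, -4, -11, -12, 9]
j=5: vec[5] = (-12)-9 = -21 → [4, -2, -4, -11, -12, -21]
sum = -46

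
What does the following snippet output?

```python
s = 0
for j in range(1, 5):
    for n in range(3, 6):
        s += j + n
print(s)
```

j=1,n=3: s = 0+4 = 4
j=1,n=4: s = 4+5 = 9
j=1,n=5: s = 9+6 = 15
j=2,n=3: s = 15+5 = 20
j=2,n=4: s = 20+6 = 26
j=2,n=5: s = 26+7 = 33
j=3,n=3: s = 33+6 = 39
j=3,n=4: s = 39+7 = 46
j=3,n=5: s = 46+8 = 54
j=4,n=3: s = 54+7 = 61
j=4,n=4: s = 61+8 = 69
j=4,n=5: s = 69+9 = 78

78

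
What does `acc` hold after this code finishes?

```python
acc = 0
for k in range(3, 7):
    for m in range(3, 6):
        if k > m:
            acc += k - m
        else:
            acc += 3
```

k=3,m=3: not 3>3, acc = 0+3 = 3
k=3,m=4: not 3>4, acc = 3+3 = 6
k=3,m=5: not 3>5, acc = 6+3 = 9
k=4,m=3: 4>3, acc = 9+1 = 10
k=4,m=4: not 4>4, acc = 10+3 = 13
k=4,m=5: not 4>5, acc = 13+3 = 16
k=5,m=3: 5>3, acc = 16+2 = 18
k=5,m=4: 5>4, acc = 18+1 = 19
k=5,m=5: not 5>5, acc = 19+3 = 22
k=6,m=3: 6>3, acc = 22+3 = 25
k=6,m=4: 6>4, acc = 25+2 = 27
k=6,m=5: 6>5, acc = 27+1 = 28

28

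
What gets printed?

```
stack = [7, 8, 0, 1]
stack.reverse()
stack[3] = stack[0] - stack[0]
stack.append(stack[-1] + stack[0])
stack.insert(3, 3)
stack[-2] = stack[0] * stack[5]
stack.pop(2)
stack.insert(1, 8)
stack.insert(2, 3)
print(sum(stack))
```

reverse → [1, 0, 8, 7]
stack[3] = stack[0]-stack[0] = 1-1 = 0 → [1, 0, 8, 0]
append stack[-1]+stack[0] = 0+1 = 1 → [1, 0, 8, 0, 1]
insert 3 at 3 → [1, 0, 8, 3, 0, 1]
stack[-2] = stack[0]*stack[5] = 1*1 = 1 → [1, 0, 8, 3, 1, 1]
pop(2) removes 8 → [1, 0, 3, 1, 1]
insert 8 at 1 → [1, 8, 0, 3, 1, 1]
insert 3 at 2 → [1, 8, 3, 0, 3, 1, 1]
sum = 17

17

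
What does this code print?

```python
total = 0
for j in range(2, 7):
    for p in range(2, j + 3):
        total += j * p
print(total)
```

485

j=2,p=2: total = 0+4 = 4
j=2,p=3: total = 4+6 = 10
j=2,p=4: total = 10+8 = 18
j=3,p=2: total = 18+6 = 24
j=3,p=3: total = 24+9 = 33
j=3,p=4: total = 33+12 = 45
j=3,p=5: total = 45+15 = 60
j=4,p=2: total = 60+8 = 68
j=4,p=3: total = 68+12 = 80
j=4,p=4: total = 80+16 = 96
j=4,p=5: total = 96+20 = 116
j=4,p=6: total = 116+24 = 140
j=5,p=2: total = 140+10 = 150
j=5,p=3: total = 150+15 = 165
j=5,p=4: total = 165+20 = 185
j=5,p=5: total = 185+25 = 210
j=5,p=6: total = 210+30 = 240
j=5,p=7: total = 240+35 = 275
j=6,p=2: total = 275+12 = 287
j=6,p=3: total = 287+18 = 305
j=6,p=4: total = 305+24 = 329
j=6,p=5: total = 329+30 = 359
j=6,p=6: total = 359+36 = 395
j=6,p=7: total = 395+42 = 437
j=6,p=8: total = 437+48 = 485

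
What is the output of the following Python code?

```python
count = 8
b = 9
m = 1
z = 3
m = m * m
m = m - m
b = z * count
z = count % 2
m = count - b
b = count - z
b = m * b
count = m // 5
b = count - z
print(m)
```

m = 1*1 = 1
m = 1-1 = 0
b = 3*8 = 24
z = 8%2 = 0
m = 8-24 = -16
b = 8-0 = 8
b = (-16)*8 = -128
count = (-16)//5 = -4
b = (-4)-0 = -4

-16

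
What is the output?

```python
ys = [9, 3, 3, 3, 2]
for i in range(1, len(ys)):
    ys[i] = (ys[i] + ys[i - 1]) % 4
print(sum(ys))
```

14

i=1: ys[1] = (3+9)%4 = 0 → [9, 0, 3, 3, 2]
i=2: ys[2] = (3+0)%4 = 3 → [9, 0, 3, 3, 2]
i=3: ys[3] = (3+3)%4 = 2 → [9, 0, 3, 2, 2]
i=4: ys[4] = (2+2)%4 = 0 → [9, 0, 3, 2, 0]
sum = 14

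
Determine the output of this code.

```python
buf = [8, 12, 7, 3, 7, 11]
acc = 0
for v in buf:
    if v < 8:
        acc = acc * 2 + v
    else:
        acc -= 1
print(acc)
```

24

v=8: not <8, acc = 0-1 = -1
v=12: not <8, acc = (-1)-1 = -2
v=7: <8, acc = (-2)*2+7 = 3
v=3: <8, acc = 3*2+3 = 9
v=7: <8, acc = 9*2+7 = 25
v=11: not <8, acc = 25-1 = 24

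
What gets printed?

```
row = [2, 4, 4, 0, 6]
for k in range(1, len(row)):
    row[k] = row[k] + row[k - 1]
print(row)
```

[2, 6, 10, 10, 16]

k=1: row[1] = 4+2 = 6 → [2, 6, 4, 0, 6]
k=2: row[2] = 4+6 = 10 → [2, 6, 10, 0, 6]
k=3: row[3] = 0+10 = 10 → [2, 6, 10, 10, 6]
k=4: row[4] = 6+10 = 16 → [2, 6, 10, 10, 16]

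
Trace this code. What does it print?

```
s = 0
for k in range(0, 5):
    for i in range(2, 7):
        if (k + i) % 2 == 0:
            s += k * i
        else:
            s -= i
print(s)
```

k=0,i=2: even sum, s = 0+0 = 0
k=0,i=3: odd sum, s = 0-3 = -3
k=0,i=4: even sum, s = (-3)+0 = -3
k=0,i=5: odd sum, s = (-3)-5 = -8
k=0,i=6: even sum, s = (-8)+0 = -8
k=1,i=2: odd sum, s = (-8)-2 = -10
k=1,i=3: even sum, s = (-10)+3 = -7
k=1,i=4: odd sum, s = (-7)-4 = -11
k=1,i=5: even sum, s = (-11)+5 = -6
k=1,i=6: odd sum, s = (-6)-6 = -12
k=2,i=2: even sum, s = (-12)+4 = -8
k=2,i=3: odd sum, s = (-8)-3 = -11
k=2,i=4: even sum, s = (-11)+8 = -3
k=2,i=5: odd sum, s = (-3)-5 = -8
k=2,i=6: even sum, s = (-8)+12 = 4
k=3,i=2: odd sum, s = 4-2 = 2
k=3,i=3: even sum, s = 2+9 = 11
k=3,i=4: odd sum, s = 11-4 = 7
k=3,i=5: even sum, s = 7+15 = 22
k=3,i=6: odd sum, s = 22-6 = 16
k=4,i=2: even sum, s = 16+8 = 24
k=4,i=3: odd sum, s = 24-3 = 21
k=4,i=4: even sum, s = 21+16 = 37
k=4,i=5: odd sum, s = 37-5 = 32
k=4,i=6: even sum, s = 32+24 = 56

56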